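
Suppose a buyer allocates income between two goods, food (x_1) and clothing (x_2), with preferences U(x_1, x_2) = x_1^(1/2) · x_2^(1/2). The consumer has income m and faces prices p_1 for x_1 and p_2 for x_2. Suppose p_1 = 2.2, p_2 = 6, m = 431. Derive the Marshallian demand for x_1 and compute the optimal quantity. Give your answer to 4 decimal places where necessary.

x_1* = 97.9545

The MRS is x_2/x_1. Set MRS = p_1/p_2.
So 0.5·p_2·x_2 = 0.5·p_1·x_1; combined with the budget, a share 0.5 of income goes to x_1.
Demand: x_1*(p_1,p_2,m) = 0.5·m/p_1 and x_2* = 0.5·m/p_2.
At p_1=2.2, p_2=6, m=431: x_1* = 0.5·431/2.2 = 97.9545.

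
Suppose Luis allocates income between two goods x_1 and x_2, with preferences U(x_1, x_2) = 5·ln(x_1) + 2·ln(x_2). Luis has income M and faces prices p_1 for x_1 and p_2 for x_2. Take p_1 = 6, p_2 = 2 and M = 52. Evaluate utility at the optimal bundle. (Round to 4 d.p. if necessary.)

MU_x_1/MU_x_2 = (5·x_2)/(2·x_1); tangency sets this equal to p_1/p_2.
So 5·p_2·x_2 = 2·p_1·x_1; combined with the budget, a share 5/7 of income goes to x_1.
Demand: x_1*(p_1,p_2,M) = 5/7·M/p_1 and x_2* = 2/7·M/p_2.
At p_1=6, p_2=2, M=52: x_1* = 5/7·52/6 = 6.1905, x_2* = 7.4286.
Utility at the optimum: U(6.1905, 7.4286) = 13.1257.

V = 13.1257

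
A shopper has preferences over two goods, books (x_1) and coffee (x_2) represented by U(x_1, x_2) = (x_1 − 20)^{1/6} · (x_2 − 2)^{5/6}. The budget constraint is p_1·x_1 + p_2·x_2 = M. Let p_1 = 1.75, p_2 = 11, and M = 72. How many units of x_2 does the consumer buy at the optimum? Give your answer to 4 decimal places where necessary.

x_2* = 3.1364

This is Cobb-Douglas in (x_1−20, x_2−2): tangency gives 1/6·p_2·(x_2−2) = 5/6·p_1·(x_1−20).
After buying the subsistence bundle (20, 2), a share 1/6 of the remaining income goes to x_1: x_1* = 20 + 1/6·(M − 20p_1 − 2p_2)/p_1.
Discretionary income = 72 − 20·1.75 − 2·11 = 15; x_2* = 2 + 5/6·15/11 = 3.1364.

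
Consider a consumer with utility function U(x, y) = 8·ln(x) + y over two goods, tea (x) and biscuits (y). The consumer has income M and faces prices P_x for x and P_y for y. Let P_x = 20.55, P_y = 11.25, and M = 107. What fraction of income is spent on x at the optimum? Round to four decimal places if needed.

Set MRS = P_x/P_y: (8/x)/1 = P_x/P_y.
So x*(P_x,P_y) = 8·P_y/P_x, independent of income; and y* = (M − 8·P_y)/P_y.
At the given prices: x* = 8·11.25/20.55 = 4.3796, and y* = 1.5111.
Expenditure on x: 20.55·4.3796 = 90; share = 0.8411.

share on x = 0.8411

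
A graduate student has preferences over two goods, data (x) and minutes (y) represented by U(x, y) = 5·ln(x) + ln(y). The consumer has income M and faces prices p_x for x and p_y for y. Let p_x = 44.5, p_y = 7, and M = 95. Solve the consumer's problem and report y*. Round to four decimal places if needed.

MU_x/MU_y = (5·y)/(x); tangency sets this equal to p_x/p_y.
Rearranging, p_y·y = (1/5)·p_x·x. Substituting into the budget gives p_x·x·(1 + (1/5)) = M.
Demand: x*(p_x,p_y,M) = 5/6·M/p_x and y* = 1/6·M/p_y.
At p_x=44.5, p_y=7, M=95: y* = 1/6·95/7 = 2.2619.

y* = 2.2619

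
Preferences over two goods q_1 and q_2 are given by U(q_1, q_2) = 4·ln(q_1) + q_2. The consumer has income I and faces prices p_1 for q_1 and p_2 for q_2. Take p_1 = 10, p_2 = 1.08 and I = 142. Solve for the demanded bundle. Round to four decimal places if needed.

q_1* = 0.432, q_2* = 127.4815

MU_q_1 = 4/q_1, MU_q_2 = 1. Tangency: 4/q_1 = p_1/p_2.
So q_1*(p_1,p_2) = 4·p_2/p_1, independent of income; and q_2* = (I − 4·p_2)/p_2.
At the given prices: q_1* = 4·1.08/10 = 0.432, and q_2* = 127.4815.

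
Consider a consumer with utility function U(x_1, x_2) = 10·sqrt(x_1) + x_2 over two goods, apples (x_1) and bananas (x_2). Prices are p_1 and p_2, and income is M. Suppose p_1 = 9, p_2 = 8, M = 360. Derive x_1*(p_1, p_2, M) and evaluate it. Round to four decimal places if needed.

x_1* = 19.7531

Set MRS = p_1/p_2: 5·x_1^(−1/2) = p_1/p_2.
Solve: √x_1 = 5·p_2/p_1, so x_1*(p_1,p_2) = (5·p_2/p_1)², and x_2* = (M − p_1·x_1*)/p_2.
Plugging in: x_1* = (5·8/9)² = 19.7531.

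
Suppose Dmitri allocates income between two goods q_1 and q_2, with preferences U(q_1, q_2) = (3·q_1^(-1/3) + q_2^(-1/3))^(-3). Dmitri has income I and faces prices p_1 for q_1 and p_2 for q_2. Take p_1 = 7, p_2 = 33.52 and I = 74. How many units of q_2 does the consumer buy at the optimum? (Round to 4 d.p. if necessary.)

MU_q_1 ∝ 3·q_1^(-4/3), MU_q_2 ∝ q_2^(-4/3), so MRS = 3·(q_2/q_1)^(4/3) = p_1/p_2.
Solve for the ratio: q_2/q_1 = [(1/3)·p_1/p_2]^(0.75).
With the ratio pinned down, the budget gives q_1* = I/(p_1 + p_2·(q_2/q_1)) and q_2* = (q_2/q_1)·q_1*.
Numerically q_2/q_1 = 0.13552, so q_1* = 74/(7 + 33.52·0.13552) = 6.411 and q_2* = 0.13552·6.411 = 0.8688.

q_2* = 0.8688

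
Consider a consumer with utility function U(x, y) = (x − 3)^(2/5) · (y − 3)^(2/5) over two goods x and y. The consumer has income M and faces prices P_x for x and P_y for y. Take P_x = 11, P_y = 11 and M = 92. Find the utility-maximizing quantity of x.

Let x' = x−3, y' = y−3. MRS = y'/x' = P_x/P_y.
After buying the subsistence bundle (3, 3), a share 0.5 of the remaining income goes to x: x* = 3 + 0.5·(M − 3P_x − 3P_y)/P_x.
Discretionary income = 92 − 3·11 − 3·11 = 26; x* = 3 + 0.5·26/11 = 4.1818.

x* = 4.1818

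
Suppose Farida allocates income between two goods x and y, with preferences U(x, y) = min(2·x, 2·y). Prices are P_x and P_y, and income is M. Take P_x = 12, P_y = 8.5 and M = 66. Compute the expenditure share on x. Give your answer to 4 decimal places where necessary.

With perfect complements, no substitution: consume in ratio x:y = 2:2.
Budget: P_x·x + P_y·x = M, so (2·P_x + 2·P_y)·x = 2·M.
Demand: x*(P_x,P_y,M) = 2·M/(2·P_x + 2·P_y), y* = 2·M/(2·P_x + 2·P_y).
Here 2·12 + 2·8.5 = 41, giving x* = 3.2195 and y* = 3.2195.
Expenditure on x: 12·3.2195 = 38.6341; share = 0.5854.

share on x = 0.5854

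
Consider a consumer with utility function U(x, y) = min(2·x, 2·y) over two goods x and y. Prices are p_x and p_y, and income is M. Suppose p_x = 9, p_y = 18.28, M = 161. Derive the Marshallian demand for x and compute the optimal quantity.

Leontief preferences: the optimum is at the kink where x/2 = y/2, i.e. y = x.
Budget: p_x·x + p_y·x = M, so (2·p_x + 2·p_y)·x = 2·M.
Demand: x*(p_x,p_y,M) = 2·M/(2·p_x + 2·p_y), y* = 2·M/(2·p_x + 2·p_y).
Here 2·9 + 2·18.28 = 54.56, giving x* = 5.9018.

x* = 5.9018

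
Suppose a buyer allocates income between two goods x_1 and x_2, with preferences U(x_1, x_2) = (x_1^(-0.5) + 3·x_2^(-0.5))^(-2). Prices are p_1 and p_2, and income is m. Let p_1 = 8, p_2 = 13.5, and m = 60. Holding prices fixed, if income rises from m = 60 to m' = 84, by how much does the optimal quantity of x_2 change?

Δx_2* = 1.2664

MU_x_1 ∝ x_1^(-1.5), MU_x_2 ∝ 3·x_2^(-1.5), so MRS = (1/3)·(x_2/x_1)^(1.5) = p_1/p_2.
Hence x_2/x_1 = (3·p_1/p_2)^(1/(1.5)), i.e. raised to the 2/3 power.
Substitute x_2 = (x_2/x_1)·x_1 into the budget: x_1* = m/(p_1 + p_2·(x_2/x_1)).
Numerically x_2/x_1 = 1.467523, so x_1* = 60/(8 + 13.5·1.467523) = 2.1574 and x_2* = 1.467523·2.1574 = 3.166.
At m' = 84: x_2* = 4.4324. Change: 4.4324 − 3.166 = 1.2664.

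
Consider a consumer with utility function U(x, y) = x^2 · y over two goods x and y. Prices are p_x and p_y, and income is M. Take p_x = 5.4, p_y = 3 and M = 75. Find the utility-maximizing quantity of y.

Tangency: MRS = 2·y/x = p_x/p_y.
So 2·p_y·y = p_x·x; combined with the budget, a share 2/3 of income goes to x.
Demand: x*(p_x,p_y,M) = 2/3·M/p_x and y* = 1/3·M/p_y.
At p_x=5.4, p_y=3, M=75: y* = 1/3·75/3 = 8.3333.

y* = 8.3333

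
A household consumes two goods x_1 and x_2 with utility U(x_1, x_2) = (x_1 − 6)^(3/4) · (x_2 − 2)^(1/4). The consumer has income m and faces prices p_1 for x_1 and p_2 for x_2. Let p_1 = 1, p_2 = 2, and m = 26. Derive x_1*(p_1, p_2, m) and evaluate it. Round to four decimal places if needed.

x_1* = 18

Substituting into the budget: x_1* = 6 + 0.75·(m − 6·p_1 − 2·p_2)/p_1, and x_2* = 2 + 0.25·(…)/p_2.
Discretionary income = 26 − 6·1 − 2·2 = 16; x_1* = 6 + 0.75·16/1 = 18.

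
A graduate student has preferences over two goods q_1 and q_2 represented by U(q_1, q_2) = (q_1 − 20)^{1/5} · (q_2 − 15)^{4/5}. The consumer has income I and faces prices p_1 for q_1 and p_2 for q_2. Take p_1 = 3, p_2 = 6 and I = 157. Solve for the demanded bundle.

q_1* = 20.4667, q_2* = 15.9333

Substituting into the budget: q_1* = 20 + 0.2·(I − 20·p_1 − 15·p_2)/p_1, and q_2* = 15 + 0.8·(…)/p_2.
Discretionary income = 157 − 20·3 − 15·6 = 7; q_1* = 20 + 0.2·7/3 = 20.4667; q_2* = 15 + 0.8·7/6 = 15.9333.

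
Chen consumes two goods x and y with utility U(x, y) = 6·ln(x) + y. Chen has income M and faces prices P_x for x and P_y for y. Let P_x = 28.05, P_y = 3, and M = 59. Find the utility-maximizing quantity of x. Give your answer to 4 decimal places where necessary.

x* = 0.6417

So x*(P_x,P_y) = 6·P_y/P_x, independent of income; and y* = (M − 6·P_y)/P_y.
At the given prices: x* = 6·3/28.05 = 0.6417.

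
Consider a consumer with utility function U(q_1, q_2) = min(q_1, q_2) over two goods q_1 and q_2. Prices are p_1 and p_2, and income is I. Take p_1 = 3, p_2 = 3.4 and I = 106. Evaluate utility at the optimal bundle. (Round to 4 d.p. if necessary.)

Leontief preferences: the optimum is at the kink where q_1/1 = q_2/1, i.e. q_2 = q_1.
Budget: p_1·q_1 + p_2·q_1 = I, so (p_1 + p_2)·q_1 = I.
Demand: q_1*(p_1,p_2,I) = I/(p_1 + p_2), q_2* = I/(p_1 + p_2).
Here 3 + 3.4 = 6.4, giving q_1* = 16.5625 and q_2* = 16.5625.
Utility at the optimum: U(16.5625, 16.5625) = 16.5625.

V = 16.5625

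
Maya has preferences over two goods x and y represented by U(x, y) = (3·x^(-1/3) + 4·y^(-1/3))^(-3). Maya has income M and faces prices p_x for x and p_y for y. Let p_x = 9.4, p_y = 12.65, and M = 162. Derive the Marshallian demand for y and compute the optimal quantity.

y* = 7.3252

MRS = MU_x/MU_y = (3/4)·(y/x)^(4/3). Set equal to p_x/p_y.
Hence y/x = ((4/3)·p_x/p_y)^(1/(4/3)), i.e. raised to the 0.75 power.
Substitute y = (y/x)·x into the budget: x* = M/(p_x + p_y·(y/x)).
Numerically y/x = 0.993075, so x* = 162/(9.4 + 12.65·0.993075) = 7.3762 and y* = 0.993075·7.3762 = 7.3252.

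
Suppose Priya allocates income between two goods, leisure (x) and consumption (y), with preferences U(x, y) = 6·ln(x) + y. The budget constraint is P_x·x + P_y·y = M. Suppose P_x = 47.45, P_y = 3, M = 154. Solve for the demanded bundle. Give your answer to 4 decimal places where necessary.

x* = 0.3793, y* = 45.3333

MU_x = 6/x, MU_y = 1. Tangency: 6/x = P_x/P_y.
So x*(P_x,P_y) = 6·P_y/P_x, independent of income; and y* = (M − 6·P_y)/P_y.
At the given prices: x* = 6·3/47.45 = 0.3793, and y* = 45.3333.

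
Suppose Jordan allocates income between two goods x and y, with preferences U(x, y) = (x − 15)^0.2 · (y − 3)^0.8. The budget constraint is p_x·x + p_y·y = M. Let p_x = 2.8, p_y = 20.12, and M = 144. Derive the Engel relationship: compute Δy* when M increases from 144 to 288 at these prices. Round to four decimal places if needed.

MRS = (1/4)·(y−3)/(x−15). Tangency with p_x/p_y gives y−3 = 4·(p_x/p_y)·(x−15).
Substituting into the budget: x* = 15 + 0.2·(M − 15·p_x − 3·p_y)/p_x, and y* = 3 + 0.8·(…)/p_y.
Discretionary income = 144 − 15·2.8 − 3·20.12 = 41.64; y* = 3 + 0.8·41.64/20.12 = 4.6557.
At M' = 288: y* = 10.3813. Change: 10.3813 − 4.6557 = 5.7256.

Δy* = 5.7256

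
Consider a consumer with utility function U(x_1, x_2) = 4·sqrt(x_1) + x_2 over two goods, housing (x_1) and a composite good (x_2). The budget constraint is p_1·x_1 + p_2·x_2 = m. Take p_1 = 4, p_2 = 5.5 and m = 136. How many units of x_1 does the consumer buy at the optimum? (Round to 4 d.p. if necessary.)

x_1* = 7.5625

MU_x_1 = 2/√x_1, MU_x_2 = 1. Tangency: 2/√x_1 = p_1/p_2.
Solve: √x_1 = 2·p_2/p_1, so x_1*(p_1,p_2) = (2·p_2/p_1)², and x_2* = (m − p_1·x_1*)/p_2.
Plugging in: x_1* = (2·5.5/4)² = 7.5625.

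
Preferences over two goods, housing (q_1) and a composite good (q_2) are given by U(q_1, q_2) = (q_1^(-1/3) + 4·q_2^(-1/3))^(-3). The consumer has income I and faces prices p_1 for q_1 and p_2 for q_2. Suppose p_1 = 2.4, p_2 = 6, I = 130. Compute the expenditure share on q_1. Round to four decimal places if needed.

share on q_1 = 0.2195

MRS = MU_q_1/MU_q_2 = (1/4)·(q_2/q_1)^(4/3). Set equal to p_1/p_2.
Solve for the ratio: q_2/q_1 = [4·p_1/p_2]^(0.75).
With the ratio pinned down, the budget gives q_1* = I/(p_1 + p_2·(q_2/q_1)) and q_2* = (q_2/q_1)·q_1*.
Numerically q_2/q_1 = 1.422624, so q_1* = 130/(2.4 + 6·1.422624) = 11.8876 and q_2* = 1.422624·11.8876 = 16.9116.
Expenditure on q_1: 2.4·11.8876 = 28.5303; share = 0.2195.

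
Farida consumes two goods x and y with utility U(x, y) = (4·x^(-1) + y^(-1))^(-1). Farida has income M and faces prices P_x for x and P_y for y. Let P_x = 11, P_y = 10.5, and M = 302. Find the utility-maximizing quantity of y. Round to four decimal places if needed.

MU_x ∝ 4·x^(-2), MU_y ∝ y^(-2), so MRS = 4·(y/x)^(2) = P_x/P_y.
Solve for the ratio: y/x = [(1/4)·P_x/P_y]^(0.5).
With the ratio pinned down, the budget gives x* = M/(P_x + P_y·(y/x)) and y* = (y/x)·x*.
Numerically y/x = 0.511766, so x* = 302/(11 + 10.5·0.511766) = 18.4444 and y* = 0.511766·18.4444 = 9.4392.

y* = 9.4392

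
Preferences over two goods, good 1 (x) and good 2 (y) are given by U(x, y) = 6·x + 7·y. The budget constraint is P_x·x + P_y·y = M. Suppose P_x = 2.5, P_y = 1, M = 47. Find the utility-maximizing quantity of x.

Numerically: x* = 0, y* = 47.

x* = 0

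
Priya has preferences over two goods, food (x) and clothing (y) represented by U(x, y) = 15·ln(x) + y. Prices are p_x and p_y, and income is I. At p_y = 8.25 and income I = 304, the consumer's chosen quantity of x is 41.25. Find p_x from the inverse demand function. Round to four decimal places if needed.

Set MRS = p_x/p_y: (15/x)/1 = p_x/p_y.
So x*(p_x,p_y) = 15·p_y/p_x, independent of income; and y* = (I − 15·p_y)/p_y.
Set x* = 41.25 in the demand function and solve for p_x: p_x = 3.

p_x = 3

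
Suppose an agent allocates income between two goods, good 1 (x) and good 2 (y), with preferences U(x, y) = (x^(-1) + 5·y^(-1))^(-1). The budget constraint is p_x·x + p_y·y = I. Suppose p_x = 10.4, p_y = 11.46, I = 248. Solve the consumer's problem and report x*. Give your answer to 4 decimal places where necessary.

x* = 7.1241

Substitute y = (y/x)·x into the budget: x* = I/(p_x + p_y·(y/x)).
Numerically y/x = 2.130146, so x* = 248/(10.4 + 11.46·2.130146) = 7.1241.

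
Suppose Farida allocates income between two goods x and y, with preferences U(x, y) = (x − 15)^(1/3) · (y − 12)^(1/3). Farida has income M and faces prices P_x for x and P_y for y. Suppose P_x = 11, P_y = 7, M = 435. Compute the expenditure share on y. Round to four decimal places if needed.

share on y = 0.4069

Let x' = x−15, y' = y−12. MRS = y'/x' = P_x/P_y.
After buying the subsistence bundle (15, 12), a share 0.5 of the remaining income goes to x: x* = 15 + 0.5·(M − 15P_x − 12P_y)/P_x.
Discretionary income = 435 − 15·11 − 12·7 = 186; x* = 15 + 0.5·186/11 = 23.4545; y* = 12 + 0.5·186/7 = 25.2857.
Expenditure on y: 7·25.2857 = 177; share = 0.4069.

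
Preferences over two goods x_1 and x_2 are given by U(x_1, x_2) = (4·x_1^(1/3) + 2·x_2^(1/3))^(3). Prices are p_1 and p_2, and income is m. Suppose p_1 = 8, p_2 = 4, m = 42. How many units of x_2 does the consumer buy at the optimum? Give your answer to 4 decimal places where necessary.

x_2* = 3.5

MU_x_1 ∝ 4·x_1^(-2/3), MU_x_2 ∝ 2·x_2^(-2/3), so MRS = 2·(x_2/x_1)^(2/3) = p_1/p_2.
Hence x_2/x_1 = ((1/2)·p_1/p_2)^(1/(2/3)), i.e. raised to the 1.5 power.
With the ratio pinned down, the budget gives x_1* = m/(p_1 + p_2·(x_2/x_1)) and x_2* = (x_2/x_1)·x_1*.
Numerically x_2/x_1 = 1, so x_1* = 42/(8 + 4·1) = 3.5 and x_2* = 1·3.5 = 3.5.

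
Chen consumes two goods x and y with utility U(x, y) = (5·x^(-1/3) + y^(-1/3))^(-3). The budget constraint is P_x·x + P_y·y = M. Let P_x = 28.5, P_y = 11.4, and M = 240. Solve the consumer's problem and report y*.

y* = 4.0451

From the CES first-order condition, 5·(y/x)^(4/3) = P_x/P_y.
Hence y/x = ((1/5)·P_x/P_y)^(1/(4/3)), i.e. raised to the 0.75 power.
Substitute y = (y/x)·x into the budget: x* = M/(P_x + P_y·(y/x)).
Numerically y/x = 0.594604, so x* = 240/(28.5 + 11.4·0.594604) = 6.803 and y* = 0.594604·6.803 = 4.0451.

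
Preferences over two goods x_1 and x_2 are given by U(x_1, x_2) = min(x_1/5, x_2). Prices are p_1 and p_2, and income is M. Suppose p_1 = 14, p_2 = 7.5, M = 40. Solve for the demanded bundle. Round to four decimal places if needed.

x_1* = 2.5806, x_2* = 0.5161

Leontief preferences: the optimum is at the kink where x_1/5 = x_2/1, i.e. x_2 = (1/5)·x_1.
Budget: p_1·x_1 + p_2·(1/5)·x_1 = M, so (5·p_1 + p_2)·x_1 = 5·M.
Demand: x_1*(p_1,p_2,M) = 5·M/(5·p_1 + p_2), x_2* = M/(5·p_1 + p_2).
Here 5·14 + 7.5 = 77.5, giving x_1* = 2.5806 and x_2* = 0.5161.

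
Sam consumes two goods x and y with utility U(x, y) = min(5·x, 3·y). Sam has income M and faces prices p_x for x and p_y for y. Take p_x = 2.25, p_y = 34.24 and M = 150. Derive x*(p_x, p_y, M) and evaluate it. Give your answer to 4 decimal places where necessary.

Demand: x*(p_x,p_y,M) = 3·M/(3·p_x + 5·p_y), y* = 5·M/(3·p_x + 5·p_y).
Here 3·2.25 + 5·34.24 = 177.95, giving x* = 2.5288.

x* = 2.5288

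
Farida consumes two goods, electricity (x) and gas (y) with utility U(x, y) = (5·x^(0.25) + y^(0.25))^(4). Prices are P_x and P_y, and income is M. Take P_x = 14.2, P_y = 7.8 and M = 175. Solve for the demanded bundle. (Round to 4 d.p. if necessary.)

From the CES first-order condition, 5·(y/x)^(0.75) = P_x/P_y.
Hence y/x = ((1/5)·P_x/P_y)^(1/(0.75)), i.e. raised to the 4/3 power.
Substitute y = (y/x)·x into the budget: x* = M/(P_x + P_y·(y/x)).
Numerically y/x = 0.259995, so x* = 175/(14.2 + 7.8·0.259995) = 10.7839 and y* = 0.259995·10.7839 = 2.8037.

x* = 10.7839, y* = 2.8037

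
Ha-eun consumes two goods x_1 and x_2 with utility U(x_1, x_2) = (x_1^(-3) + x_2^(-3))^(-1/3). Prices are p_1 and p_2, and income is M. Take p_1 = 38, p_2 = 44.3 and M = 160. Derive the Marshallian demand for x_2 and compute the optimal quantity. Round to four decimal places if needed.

Substitute x_2 = (x_2/x_1)·x_1 into the budget: x_1* = M/(p_1 + p_2·(x_2/x_1)).
Numerically x_2/x_1 = 0.962376, so x_1* = 160/(38 + 44.3·0.962376) = 1.9843 and x_2* = 0.962376·1.9843 = 1.9096.

x_2* = 1.9096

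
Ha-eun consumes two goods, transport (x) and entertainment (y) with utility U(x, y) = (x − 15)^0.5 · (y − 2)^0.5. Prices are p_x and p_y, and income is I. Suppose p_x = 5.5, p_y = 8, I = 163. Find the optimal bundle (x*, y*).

x* = 20.8636, y* = 6.0312

This is Cobb-Douglas in (x−15, y−2): tangency gives 0.5·p_y·(y−2) = 0.5·p_x·(x−15).
After buying the subsistence bundle (15, 2), a share 0.5 of the remaining income goes to x: x* = 15 + 0.5·(I − 15p_x − 2p_y)/p_x.
Discretionary income = 163 − 15·5.5 − 2·8 = 64.5; x* = 15 + 0.5·64.5/5.5 = 20.8636; y* = 2 + 0.5·64.5/8 = 6.0312.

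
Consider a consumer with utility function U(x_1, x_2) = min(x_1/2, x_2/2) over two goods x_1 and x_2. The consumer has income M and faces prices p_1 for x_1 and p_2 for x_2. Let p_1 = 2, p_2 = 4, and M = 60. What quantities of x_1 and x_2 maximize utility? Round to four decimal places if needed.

With perfect complements, no substitution: consume in ratio x_1:x_2 = 2:2.
Budget: p_1·x_1 + p_2·x_1 = M, so (2·p_1 + 2·p_2)·x_1 = 2·M.
Demand: x_1*(p_1,p_2,M) = 2·M/(2·p_1 + 2·p_2), x_2* = 2·M/(2·p_1 + 2·p_2).
Here 2·2 + 2·4 = 12, giving x_1* = 10 and x_2* = 10.

x_1* = 10, x_2* = 10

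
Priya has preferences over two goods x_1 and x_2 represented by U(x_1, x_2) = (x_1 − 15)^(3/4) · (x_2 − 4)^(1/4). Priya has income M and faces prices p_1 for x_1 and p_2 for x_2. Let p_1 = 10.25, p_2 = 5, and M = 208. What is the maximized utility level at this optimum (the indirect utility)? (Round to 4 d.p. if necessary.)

MRS = 3·(x_2−4)/(x_1−15). Tangency with p_1/p_2 gives x_2−4 = (1/3)·(p_1/p_2)·(x_1−15).
Substituting into the budget: x_1* = 15 + 0.75·(M − 15·p_1 − 4·p_2)/p_1, and x_2* = 4 + 0.25·(…)/p_2.
Discretionary income = 208 − 15·10.25 − 4·5 = 34.25; x_1* = 15 + 0.75·34.25/10.25 = 17.5061; x_2* = 4 + 0.25·34.25/5 = 5.7125.
Utility at the optimum: U(17.5061, 5.7125) = 2.2785.

V = 2.2785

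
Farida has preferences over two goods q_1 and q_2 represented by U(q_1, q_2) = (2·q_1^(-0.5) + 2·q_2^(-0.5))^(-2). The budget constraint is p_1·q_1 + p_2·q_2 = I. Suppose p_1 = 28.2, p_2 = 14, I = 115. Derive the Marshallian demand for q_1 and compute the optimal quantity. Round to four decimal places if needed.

From the CES first-order condition, (q_2/q_1)^(1.5) = p_1/p_2.
Hence q_2/q_1 = (p_1/p_2)^(1/(1.5)), i.e. raised to the 2/3 power.
With the ratio pinned down, the budget gives q_1* = I/(p_1 + p_2·(q_2/q_1)) and q_2* = (q_2/q_1)·q_1*.
Numerically q_2/q_1 = 1.594951, so q_1* = 115/(28.2 + 14·1.594951) = 2.2759.

q_1* = 2.2759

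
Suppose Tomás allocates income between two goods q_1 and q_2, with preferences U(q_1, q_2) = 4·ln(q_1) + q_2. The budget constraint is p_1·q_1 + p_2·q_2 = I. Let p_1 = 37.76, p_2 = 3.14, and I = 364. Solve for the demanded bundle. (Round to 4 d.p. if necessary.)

q_1* = 0.3326, q_2* = 111.9236

Set MRS = p_1/p_2: (4/q_1)/1 = p_1/p_2.
So q_1*(p_1,p_2) = 4·p_2/p_1, independent of income; and q_2* = (I − 4·p_2)/p_2.
At the given prices: q_1* = 4·3.14/37.76 = 0.3326, and q_2* = 111.9236.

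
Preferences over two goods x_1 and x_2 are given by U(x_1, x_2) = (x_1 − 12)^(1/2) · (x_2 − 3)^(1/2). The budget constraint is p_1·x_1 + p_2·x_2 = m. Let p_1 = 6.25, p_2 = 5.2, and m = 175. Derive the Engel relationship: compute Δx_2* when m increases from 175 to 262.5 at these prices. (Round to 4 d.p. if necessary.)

This is Cobb-Douglas in (x_1−12, x_2−3): tangency gives 0.5·p_2·(x_2−3) = 0.5·p_1·(x_1−12).
Substituting into the budget: x_1* = 12 + 0.5·(m − 12·p_1 − 3·p_2)/p_1, and x_2* = 3 + 0.5·(…)/p_2.
Discretionary income = 175 − 12·6.25 − 3·5.2 = 84.4; x_2* = 3 + 0.5·84.4/5.2 = 11.1154.
At m' = 262.5: x_2* = 19.5288. Change: 19.5288 − 11.1154 = 8.4135.

Δx_2* = 8.4135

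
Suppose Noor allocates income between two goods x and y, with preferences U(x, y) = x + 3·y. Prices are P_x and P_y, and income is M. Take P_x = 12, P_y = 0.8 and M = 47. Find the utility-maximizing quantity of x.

x* = 0

Perfect substitutes: compare marginal utility per dollar. 1/P_x vs 3/P_y → 0.0833 vs 3.75.
y gives more utility per dollar, so spend all income on y: y* = M/P_y, x* = 0.
Numerically: x* = 0, y* = 58.75.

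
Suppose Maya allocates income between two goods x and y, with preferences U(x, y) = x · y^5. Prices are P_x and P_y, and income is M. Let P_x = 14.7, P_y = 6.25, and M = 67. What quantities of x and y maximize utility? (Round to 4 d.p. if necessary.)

The MRS is (1/5)·y/x. Set MRS = P_x/P_y.
So P_y·y = 5·P_x·x; combined with the budget, a share 1/6 of income goes to x.
Demand: x*(P_x,P_y,M) = 1/6·M/P_x and y* = 5/6·M/P_y.
At P_x=14.7, P_y=6.25, M=67: x* = 1/6·67/14.7 = 0.7596, y* = 8.9333.

x* = 0.7596, y* = 8.9333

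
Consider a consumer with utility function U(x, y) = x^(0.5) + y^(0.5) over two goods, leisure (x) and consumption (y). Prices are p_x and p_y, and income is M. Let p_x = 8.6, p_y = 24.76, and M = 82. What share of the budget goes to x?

share on x = 0.7422

With the ratio pinned down, the budget gives x* = M/(p_x + p_y·(y/x)) and y* = (y/x)·x*.
Numerically y/x = 0.120641, so x* = 82/(8.6 + 24.76·0.120641) = 7.0769 and y* = 0.120641·7.0769 = 0.8538.
Expenditure on x: 8.6·7.0769 = 60.8609; share = 0.7422.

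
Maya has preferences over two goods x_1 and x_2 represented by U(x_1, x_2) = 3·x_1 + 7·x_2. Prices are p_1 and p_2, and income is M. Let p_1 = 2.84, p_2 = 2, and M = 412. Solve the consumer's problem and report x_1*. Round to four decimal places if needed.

x_1* = 0

Perfect substitutes: compare marginal utility per dollar. 3/p_1 vs 7/p_2 → 1.0563 vs 3.5.
x_2 gives more utility per dollar, so spend all income on x_2: x_2* = M/p_2, x_1* = 0.
Numerically: x_1* = 0, x_2* = 206.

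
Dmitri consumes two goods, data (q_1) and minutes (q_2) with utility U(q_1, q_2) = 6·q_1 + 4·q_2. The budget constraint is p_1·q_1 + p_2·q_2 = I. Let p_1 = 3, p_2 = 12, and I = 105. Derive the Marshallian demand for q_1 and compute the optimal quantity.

Perfect substitutes: compare marginal utility per dollar. 6/p_1 vs 4/p_2 → 2 vs 0.3333.
q_1 gives more utility per dollar, so spend all income on q_1: q_1* = I/p_1, q_2* = 0.
Numerically: q_1* = 35, q_2* = 0.

q_1* = 35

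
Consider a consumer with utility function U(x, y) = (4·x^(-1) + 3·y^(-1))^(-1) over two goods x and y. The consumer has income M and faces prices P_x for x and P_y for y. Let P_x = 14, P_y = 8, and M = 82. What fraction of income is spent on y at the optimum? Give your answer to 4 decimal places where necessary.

share on y = 0.3956

MU_x ∝ 4·x^(-2), MU_y ∝ 3·y^(-2), so MRS = (4/3)·(y/x)^(2) = P_x/P_y.
Hence y/x = ((3/4)·P_x/P_y)^(1/(2)), i.e. raised to the 0.5 power.
With the ratio pinned down, the budget gives x* = M/(P_x + P_y·(y/x)) and y* = (y/x)·x*.
Numerically y/x = 1.145644, so x* = 82/(14 + 8·1.145644) = 3.5398 and y* = 1.145644·3.5398 = 4.0554.
Expenditure on y: 8·4.0554 = 32.4428; share = 0.3956.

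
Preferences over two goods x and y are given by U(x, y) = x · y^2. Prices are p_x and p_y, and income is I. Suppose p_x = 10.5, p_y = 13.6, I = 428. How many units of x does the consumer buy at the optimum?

x* = 13.5873

Demand: x*(p_x,p_y,I) = 1/3·I/p_x and y* = 2/3·I/p_y.
At p_x=10.5, p_y=13.6, I=428: x* = 1/3·428/10.5 = 13.5873.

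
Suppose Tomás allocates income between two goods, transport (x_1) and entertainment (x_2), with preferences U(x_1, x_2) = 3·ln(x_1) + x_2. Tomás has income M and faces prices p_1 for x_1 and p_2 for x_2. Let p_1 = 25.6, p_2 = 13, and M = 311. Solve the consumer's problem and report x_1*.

x_1* = 1.5234

At the given prices: x_1* = 3·13/25.6 = 1.5234.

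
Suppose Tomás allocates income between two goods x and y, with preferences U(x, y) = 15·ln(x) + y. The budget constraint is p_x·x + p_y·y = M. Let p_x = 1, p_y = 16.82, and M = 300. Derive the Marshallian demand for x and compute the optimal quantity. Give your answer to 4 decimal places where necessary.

x* = 252.3

So x*(p_x,p_y) = 15·p_y/p_x, independent of income; and y* = (M − 15·p_y)/p_y.
At the given prices: x* = 15·16.82/1 = 252.3.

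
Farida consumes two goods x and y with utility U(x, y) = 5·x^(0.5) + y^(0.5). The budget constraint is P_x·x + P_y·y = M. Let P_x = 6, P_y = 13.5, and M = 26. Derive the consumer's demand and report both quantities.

x* = 4.2576, y* = 0.0336

MRS = MU_x/MU_y = 5·(y/x)^(0.5). Set equal to P_x/P_y.
Hence y/x = ((1/5)·P_x/P_y)^(1/(0.5)), i.e. raised to the 2 power.
Substitute y = (y/x)·x into the budget: x* = M/(P_x + P_y·(y/x)).
Numerically y/x = 0.007901, so x* = 26/(6 + 13.5·0.007901) = 4.2576 and y* = 0.007901·4.2576 = 0.0336.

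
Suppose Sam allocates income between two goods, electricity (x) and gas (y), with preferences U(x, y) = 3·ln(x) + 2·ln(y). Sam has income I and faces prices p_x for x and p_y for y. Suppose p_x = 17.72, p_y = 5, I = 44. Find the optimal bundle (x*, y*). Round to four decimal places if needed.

Tangency: MRS = (3/2)·y/x = p_x/p_y.
So 3·p_y·y = 2·p_x·x; combined with the budget, a share 0.6 of income goes to x.
Demand: x*(p_x,p_y,I) = 0.6·I/p_x and y* = 0.4·I/p_y.
At p_x=17.72, p_y=5, I=44: x* = 0.6·44/17.72 = 1.4898, y* = 3.52.

x* = 1.4898, y* = 3.52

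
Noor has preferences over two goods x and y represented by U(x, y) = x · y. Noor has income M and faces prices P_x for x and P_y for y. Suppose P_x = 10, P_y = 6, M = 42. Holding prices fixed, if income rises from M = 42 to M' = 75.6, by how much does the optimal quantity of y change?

Δy* = 2.8

Demand: x*(P_x,P_y,M) = 0.5·M/P_x and y* = 0.5·M/P_y.
At P_x=10, P_y=6, M=42: y* = 0.5·42/6 = 3.5.
At M' = 75.6: y* = 6.3. Change: 6.3 − 3.5 = 2.8.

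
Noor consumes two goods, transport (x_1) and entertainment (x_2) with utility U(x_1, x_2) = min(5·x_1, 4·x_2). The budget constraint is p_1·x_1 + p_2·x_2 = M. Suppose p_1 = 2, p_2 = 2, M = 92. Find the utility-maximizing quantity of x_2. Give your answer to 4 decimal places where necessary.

x_2* = 25.5556

Demand: x_1*(p_1,p_2,M) = 4·M/(4·p_1 + 5·p_2), x_2* = 5·M/(4·p_1 + 5·p_2).
Here 4·2 + 5·2 = 18, giving x_2* = 25.5556.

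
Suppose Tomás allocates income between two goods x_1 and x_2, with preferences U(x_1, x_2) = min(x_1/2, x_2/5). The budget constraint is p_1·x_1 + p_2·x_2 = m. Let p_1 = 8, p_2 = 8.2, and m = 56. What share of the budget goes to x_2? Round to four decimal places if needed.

Leontief preferences: the optimum is at the kink where x_1/2 = x_2/5, i.e. x_2 = (5/2)·x_1.
Budget: p_1·x_1 + p_2·(5/2)·x_1 = m, so (2·p_1 + 5·p_2)·x_1 = 2·m.
Demand: x_1*(p_1,p_2,m) = 2·m/(2·p_1 + 5·p_2), x_2* = 5·m/(2·p_1 + 5·p_2).
Here 2·8 + 5·8.2 = 57, giving x_1* = 1.9649 and x_2* = 4.9123.
Expenditure on x_2: 8.2·4.9123 = 40.2807; share = 0.7193.

share on x_2 = 0.7193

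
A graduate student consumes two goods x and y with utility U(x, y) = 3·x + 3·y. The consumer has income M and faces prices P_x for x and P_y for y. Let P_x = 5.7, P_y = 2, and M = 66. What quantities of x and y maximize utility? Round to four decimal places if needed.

Linear utility — the consumer picks whichever good has higher MU/price: 3/5.7 = 0.5263 vs 3/2 = 1.5.
y gives more utility per dollar, so spend all income on y: y* = M/P_y, x* = 0.
Numerically: x* = 0, y* = 33.

x* = 0, y* = 33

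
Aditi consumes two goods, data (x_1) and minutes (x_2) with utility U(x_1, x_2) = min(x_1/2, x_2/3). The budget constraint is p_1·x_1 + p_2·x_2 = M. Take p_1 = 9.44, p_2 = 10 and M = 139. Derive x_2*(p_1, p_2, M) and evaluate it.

x_2* = 8.5311

Leontief preferences: the optimum is at the kink where x_1/2 = x_2/3, i.e. x_2 = (3/2)·x_1.
Budget: p_1·x_1 + p_2·(3/2)·x_1 = M, so (2·p_1 + 3·p_2)·x_1 = 2·M.
Demand: x_1*(p_1,p_2,M) = 2·M/(2·p_1 + 3·p_2), x_2* = 3·M/(2·p_1 + 3·p_2).
Here 2·9.44 + 3·10 = 48.88, giving x_2* = 8.5311.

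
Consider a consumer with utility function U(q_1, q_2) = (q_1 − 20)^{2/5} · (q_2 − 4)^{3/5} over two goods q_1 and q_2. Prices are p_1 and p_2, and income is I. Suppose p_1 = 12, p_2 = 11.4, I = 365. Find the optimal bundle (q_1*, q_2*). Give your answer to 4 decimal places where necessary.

q_1* = 22.6467, q_2* = 8.1789

MRS = (2/3)·(q_2−4)/(q_1−20). Tangency with p_1/p_2 gives q_2−4 = (3/2)·(p_1/p_2)·(q_1−20).
After buying the subsistence bundle (20, 4), a share 0.4 of the remaining income goes to q_1: q_1* = 20 + 0.4·(I − 20p_1 − 4p_2)/p_1.
Discretionary income = 365 − 20·12 − 4·11.4 = 79.4; q_1* = 20 + 0.4·79.4/12 = 22.6467; q_2* = 4 + 0.6·79.4/11.4 = 8.1789.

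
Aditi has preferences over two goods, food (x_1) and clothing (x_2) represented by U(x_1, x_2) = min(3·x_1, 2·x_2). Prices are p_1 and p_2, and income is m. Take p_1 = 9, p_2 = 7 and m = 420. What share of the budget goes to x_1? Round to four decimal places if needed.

Demand: x_1*(p_1,p_2,m) = 2·m/(2·p_1 + 3·p_2), x_2* = 3·m/(2·p_1 + 3·p_2).
Here 2·9 + 3·7 = 39, giving x_1* = 21.5385 and x_2* = 32.3077.
Expenditure on x_1: 9·21.5385 = 193.8462; share = 0.4615.

share on x_1 = 0.4615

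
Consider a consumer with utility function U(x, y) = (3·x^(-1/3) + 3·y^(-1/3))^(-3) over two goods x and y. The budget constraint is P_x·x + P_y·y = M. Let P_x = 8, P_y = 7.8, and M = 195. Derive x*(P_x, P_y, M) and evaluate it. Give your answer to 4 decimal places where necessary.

x* = 12.2261

From the CES first-order condition, (y/x)^(4/3) = P_x/P_y.
Hence y/x = (P_x/P_y)^(1/(4/3)), i.e. raised to the 0.75 power.
With the ratio pinned down, the budget gives x* = M/(P_x + P_y·(y/x)) and y* = (y/x)·x*.
Numerically y/x = 1.01917, so x* = 195/(8 + 7.8·1.01917) = 12.2261.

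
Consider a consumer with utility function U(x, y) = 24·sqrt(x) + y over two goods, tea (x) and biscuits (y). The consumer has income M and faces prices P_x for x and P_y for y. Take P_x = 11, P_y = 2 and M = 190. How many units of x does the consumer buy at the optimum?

x* = 4.7603

Set MRS = P_x/P_y: 12·x^(−1/2) = P_x/P_y.
Thus x* = (12·P_y/P_x)² — independent of M — with the rest of income spent on y.
Plugging in: x* = (12·2/11)² = 4.7603.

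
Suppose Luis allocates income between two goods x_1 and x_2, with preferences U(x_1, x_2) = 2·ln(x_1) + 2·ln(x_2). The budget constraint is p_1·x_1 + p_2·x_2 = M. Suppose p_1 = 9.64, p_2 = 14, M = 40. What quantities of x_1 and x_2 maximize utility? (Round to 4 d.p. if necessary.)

MU_x_1/MU_x_2 = (2·x_2)/(2·x_1); tangency sets this equal to p_1/p_2.
So 2·p_2·x_2 = 2·p_1·x_1; combined with the budget, a share 0.5 of income goes to x_1.
Demand: x_1*(p_1,p_2,M) = 0.5·M/p_1 and x_2* = 0.5·M/p_2.
At p_1=9.64, p_2=14, M=40: x_1* = 0.5·40/9.64 = 2.0747, x_2* = 1.4286.

x_1* = 2.0747, x_2* = 1.4286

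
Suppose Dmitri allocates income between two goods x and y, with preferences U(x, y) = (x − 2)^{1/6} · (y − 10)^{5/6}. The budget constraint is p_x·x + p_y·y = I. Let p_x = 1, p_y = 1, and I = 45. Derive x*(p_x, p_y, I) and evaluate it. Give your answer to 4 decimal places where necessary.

x* = 7.5

This is Cobb-Douglas in (x−2, y−10): tangency gives 1/6·p_y·(y−10) = 5/6·p_x·(x−2).
After buying the subsistence bundle (2, 10), a share 1/6 of the remaining income goes to x: x* = 2 + 1/6·(I − 2p_x − 10p_y)/p_x.
Discretionary income = 45 − 2·1 − 10·1 = 33; x* = 2 + 1/6·33/1 = 7.5.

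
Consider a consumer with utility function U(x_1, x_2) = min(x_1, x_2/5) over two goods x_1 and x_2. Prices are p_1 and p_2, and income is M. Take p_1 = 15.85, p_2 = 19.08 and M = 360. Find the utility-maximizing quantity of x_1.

With perfect complements, no substitution: consume in ratio x_1:x_2 = 1:5.
Budget: p_1·x_1 + p_2·5·x_1 = M, so (p_1 + 5·p_2)·x_1 = M.
Demand: x_1*(p_1,p_2,M) = M/(p_1 + 5·p_2), x_2* = 5·M/(p_1 + 5·p_2).
Here 15.85 + 5·19.08 = 111.25, giving x_1* = 3.236.

x_1* = 3.236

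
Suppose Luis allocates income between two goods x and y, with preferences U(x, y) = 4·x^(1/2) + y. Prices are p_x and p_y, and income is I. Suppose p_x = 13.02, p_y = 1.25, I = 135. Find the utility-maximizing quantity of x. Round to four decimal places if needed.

x* = 0.0369

Solve: √x = 2·p_y/p_x, so x*(p_x,p_y) = (2·p_y/p_x)², and y* = (I − p_x·x*)/p_y.
Plugging in: x* = (2·1.25/13.02)² = 0.0369.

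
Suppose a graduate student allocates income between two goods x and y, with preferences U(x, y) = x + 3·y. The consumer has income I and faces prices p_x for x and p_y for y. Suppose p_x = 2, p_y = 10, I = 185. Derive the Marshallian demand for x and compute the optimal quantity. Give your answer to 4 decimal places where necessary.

x* = 92.5

Perfect substitutes: compare marginal utility per dollar. 1/p_x vs 3/p_y → 0.5 vs 0.3.
x gives more utility per dollar, so spend all income on x: x* = I/p_x, y* = 0.
Numerically: x* = 92.5, y* = 0.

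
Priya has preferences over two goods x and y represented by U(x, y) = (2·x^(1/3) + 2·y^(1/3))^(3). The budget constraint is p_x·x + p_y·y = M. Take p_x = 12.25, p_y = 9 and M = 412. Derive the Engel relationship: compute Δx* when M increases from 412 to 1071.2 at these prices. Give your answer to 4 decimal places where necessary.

MRS = MU_x/MU_y = (y/x)^(2/3). Set equal to p_x/p_y.
Solve for the ratio: y/x = [p_x/p_y]^(1.5).
With the ratio pinned down, the budget gives x* = M/(p_x + p_y·(y/x)) and y* = (y/x)·x*.
Numerically y/x = 1.587963, so x* = 412/(12.25 + 9·1.587963) = 15.5228.
At M' = 1071.2: x* = 40.3592. Change: 40.3592 − 15.5228 = 24.8364.

Δx* = 24.8364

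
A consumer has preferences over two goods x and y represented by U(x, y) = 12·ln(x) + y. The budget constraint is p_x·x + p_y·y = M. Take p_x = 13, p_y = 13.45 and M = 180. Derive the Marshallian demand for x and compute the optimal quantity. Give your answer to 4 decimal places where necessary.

x* = 12.4154

At the given prices: x* = 12·13.45/13 = 12.4154.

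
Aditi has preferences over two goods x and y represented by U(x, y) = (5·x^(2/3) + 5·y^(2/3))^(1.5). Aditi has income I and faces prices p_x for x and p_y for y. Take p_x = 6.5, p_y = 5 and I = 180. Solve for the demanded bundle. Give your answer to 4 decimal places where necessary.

MU_x ∝ 5·x^(-1/3), MU_y ∝ 5·y^(-1/3), so MRS = (y/x)^(1/3) = p_x/p_y.
Solve for the ratio: y/x = [p_x/p_y]^(3).
With the ratio pinned down, the budget gives x* = I/(p_x + p_y·(y/x)) and y* = (y/x)·x*.
Numerically y/x = 2.197, so x* = 180/(6.5 + 5·2.197) = 10.2945 and y* = 2.197·10.2945 = 22.6171.

x* = 10.2945, y* = 22.6171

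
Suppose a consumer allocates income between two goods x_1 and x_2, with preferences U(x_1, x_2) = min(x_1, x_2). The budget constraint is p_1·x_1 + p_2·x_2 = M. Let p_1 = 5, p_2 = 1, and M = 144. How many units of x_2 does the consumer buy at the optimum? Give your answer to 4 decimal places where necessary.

Leontief preferences: the optimum is at the kink where x_1/1 = x_2/1, i.e. x_2 = x_1.
Budget: p_1·x_1 + p_2·x_1 = M, so (p_1 + p_2)·x_1 = M.
Demand: x_1*(p_1,p_2,M) = M/(p_1 + p_2), x_2* = M/(p_1 + p_2).
Here 5 + 1 = 6, giving x_2* = 24.

x_2* = 24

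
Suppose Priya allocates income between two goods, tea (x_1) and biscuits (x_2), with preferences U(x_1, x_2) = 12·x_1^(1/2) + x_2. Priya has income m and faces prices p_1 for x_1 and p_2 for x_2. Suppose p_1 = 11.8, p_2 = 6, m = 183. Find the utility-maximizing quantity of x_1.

Thus x_1* = (6·p_2/p_1)² — independent of m — with the rest of income spent on x_2.
Plugging in: x_1* = (6·6/11.8)² = 9.3077.

x_1* = 9.3077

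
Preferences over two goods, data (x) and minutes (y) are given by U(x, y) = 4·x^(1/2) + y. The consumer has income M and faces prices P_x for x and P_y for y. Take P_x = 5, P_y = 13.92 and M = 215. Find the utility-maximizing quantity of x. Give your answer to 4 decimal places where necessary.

Set MRS = P_x/P_y: 2·x^(−1/2) = P_x/P_y.
Thus x* = (2·P_y/P_x)² — independent of M — with the rest of income spent on y.
Plugging in: x* = (2·13.92/5)² = 31.0026.

x* = 31.0026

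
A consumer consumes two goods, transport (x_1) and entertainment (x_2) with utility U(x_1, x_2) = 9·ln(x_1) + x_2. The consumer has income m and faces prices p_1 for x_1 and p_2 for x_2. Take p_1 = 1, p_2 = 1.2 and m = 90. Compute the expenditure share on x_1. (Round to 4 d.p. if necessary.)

Set MRS = p_1/p_2: (9/x_1)/1 = p_1/p_2.
So x_1*(p_1,p_2) = 9·p_2/p_1, independent of income; and x_2* = (m − 9·p_2)/p_2.
At the given prices: x_1* = 9·1.2/1 = 10.8, and x_2* = 66.
Expenditure on x_1: 1·10.8 = 10.8; share = 0.12.

share on x_1 = 0.12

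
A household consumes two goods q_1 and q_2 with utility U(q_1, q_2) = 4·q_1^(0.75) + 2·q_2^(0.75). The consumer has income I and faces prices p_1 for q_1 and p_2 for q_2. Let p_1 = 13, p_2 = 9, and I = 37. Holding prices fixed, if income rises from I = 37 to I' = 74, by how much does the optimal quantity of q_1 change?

MRS = MU_q_1/MU_q_2 = 2·(q_2/q_1)^(0.25). Set equal to p_1/p_2.
Hence q_2/q_1 = ((1/2)·p_1/p_2)^(1/(0.25)), i.e. raised to the 4 power.
Substitute q_2 = (q_2/q_1)·q_1 into the budget: q_1* = I/(p_1 + p_2·(q_2/q_1)).
Numerically q_2/q_1 = 0.272072, so q_1* = 37/(13 + 9·0.272072) = 2.395.
At I' = 74: q_1* = 4.7901. Change: 4.7901 − 2.395 = 2.395.

Δq_1* = 2.395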